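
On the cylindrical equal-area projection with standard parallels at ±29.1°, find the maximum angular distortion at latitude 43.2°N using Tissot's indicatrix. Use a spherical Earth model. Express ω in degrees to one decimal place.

20.7°

A cylindrical equal-area projection with standard parallel φ₀ has meridian scale h = cos φ / cos φ₀ and parallel scale k = cos φ₀ / cos φ (so areas are preserved, h·k = 1).
At 43.2°: h = 0.8343, k = 1.199; principal scales a = 1.199, b = 0.8343.
sin(ω/2) = (a − b)/(a + b) = 0.3644/2.033 = 0.1792, so ω = 2 arcsin(0.1792) ≈ 20.7°.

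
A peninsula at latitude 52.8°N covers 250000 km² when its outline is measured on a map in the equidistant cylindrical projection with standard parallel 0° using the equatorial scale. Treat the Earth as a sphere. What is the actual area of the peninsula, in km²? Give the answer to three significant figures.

151000 km²

Plate carrée maps x = Rλ, y = Rφ. The meridian scale is h = 1 and the parallel scale is k = 1/cos φ = sec φ.
Areal scale = h·k = 1 × sec φ; at 52.8°, h = 1.000, k = 1.654, so h·k = 1.654.
True area = apparent / (areal scale) = 250000 / 1.654 ≈ 151000 km².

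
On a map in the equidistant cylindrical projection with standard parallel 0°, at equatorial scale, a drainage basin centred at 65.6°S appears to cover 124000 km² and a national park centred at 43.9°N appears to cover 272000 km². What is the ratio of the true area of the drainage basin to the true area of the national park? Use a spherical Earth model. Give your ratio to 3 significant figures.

Plate carrée has h = 1 and k = sec φ, giving areal scale sec φ; true area = (apparent area) · cos φ.
True area of drainage basin: 124000 × cos(65.6°) = 124000 × 0.4131 = 51220 km².
True area of national park: 272000 × cos(43.9°) = 272000 × 0.7206 = 196000 km².
Ratio = 51220 / 196000 ≈ 0.261.

0.261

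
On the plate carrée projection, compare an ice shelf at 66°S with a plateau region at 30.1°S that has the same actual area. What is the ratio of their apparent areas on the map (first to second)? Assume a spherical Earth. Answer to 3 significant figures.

2.13

In the plate carrée (x = Rλ, y = Rφ), meridians are true-scale (h = 1) and parallels are stretched by k = sec φ.
Areal scale at 66°: h·k = 1.000 × 2.459 = 2.459.
Areal scale at 30.1°: h·k = 1.000 × 1.156 = 1.156.
Ratio = 2.459/1.156 ≈ 2.13.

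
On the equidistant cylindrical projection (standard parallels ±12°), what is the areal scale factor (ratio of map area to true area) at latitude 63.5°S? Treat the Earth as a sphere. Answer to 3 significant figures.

The equidistant cylindrical projection with φ₀ = 12° has h = 1 (meridians true) and k = cos φ₀ / cos φ along parallels.
Areal scale = h·k = 1 × cos φ₀ / cos φ; at 63.5°, h = 1.000, k = 2.192, so h·k = 2.192.

2.19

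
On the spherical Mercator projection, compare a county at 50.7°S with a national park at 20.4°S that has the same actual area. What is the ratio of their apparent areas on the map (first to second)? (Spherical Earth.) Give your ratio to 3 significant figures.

Mercator areal scale is sec²φ.
At 50.7°: sec²(50.7°) = 1/0.6334² = 2.493.
At 20.4°: sec²(20.4°) = 1/0.9373² = 1.138.
Ratio = 2.493/1.138 = cos²(20.4°)/cos²(50.7°) ≈ 2.19.

2.19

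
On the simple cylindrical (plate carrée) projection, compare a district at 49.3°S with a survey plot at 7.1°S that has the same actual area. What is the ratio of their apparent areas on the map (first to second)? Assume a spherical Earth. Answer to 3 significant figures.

Plate carrée maps x = Rλ, y = Rφ. The meridian scale is h = 1 and the parallel scale is k = 1/cos φ = sec φ.
Areal scale at 49.3°: h·k = 1.000 × 1.534 = 1.534.
Areal scale at 7.1°: h·k = 1.000 × 1.008 = 1.008.
Ratio = 1.534/1.008 ≈ 1.52.

1.52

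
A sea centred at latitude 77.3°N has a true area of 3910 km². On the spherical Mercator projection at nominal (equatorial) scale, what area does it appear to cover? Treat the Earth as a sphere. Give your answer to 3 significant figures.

For Mercator, h = k = sec φ (a conformal cylindrical projection has a single point scale, 1/cos φ).
Areal scale = k² = sec²φ = 1/cos²(77.3°) = 1/0.2198² = 20.69.
Apparent area = 3910 × 20.69 ≈ 80900 km².

80900 km²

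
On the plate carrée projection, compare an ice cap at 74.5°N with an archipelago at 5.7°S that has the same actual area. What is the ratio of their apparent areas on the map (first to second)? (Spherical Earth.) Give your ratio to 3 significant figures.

3.72

For the equirectangular projection with φ₀ = 0 (plate carrée), h = 1 along meridians and k = sec φ along parallels.
Areal scale at 74.5°: h·k = 1.000 × 3.742 = 3.742.
Areal scale at 5.7°: h·k = 1.000 × 1.005 = 1.005.
Ratio = 3.742/1.005 ≈ 3.72.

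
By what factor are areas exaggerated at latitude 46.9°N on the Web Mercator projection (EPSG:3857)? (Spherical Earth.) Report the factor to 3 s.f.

The Mercator projection is conformal; its linear scale factor is the same in every direction and equals sec φ = 1/cos φ.
Areal scale = k² = sec²φ = 1/cos²(46.9°) = 1/0.6833² = 2.142.

2.14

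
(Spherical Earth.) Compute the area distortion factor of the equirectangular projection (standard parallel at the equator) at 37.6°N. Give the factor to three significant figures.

1.26

For the equirectangular projection with φ₀ = 0 (plate carrée), h = 1 along meridians and k = sec φ along parallels.
Areal scale = h·k = 1 × sec φ; at 37.6°, h = 1.000, k = 1.262, so h·k = 1.262.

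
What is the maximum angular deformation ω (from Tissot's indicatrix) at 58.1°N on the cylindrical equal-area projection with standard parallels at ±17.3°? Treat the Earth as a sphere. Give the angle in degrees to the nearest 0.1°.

Cylindrical equal-area (φ₀ = 17.3°): h = cos φ / cos 17.3° along meridians, k = cos 17.3° / cos φ along parallels; h·k = 1.
At 58.1°: h = 0.5535, k = 1.807; principal scales a = 1.807, b = 0.5535.
sin(ω/2) = (a − b)/(a + b) = 1.253/2.360 = 0.5310, so ω = 2 arcsin(0.5310) ≈ 64.1°.

64.1°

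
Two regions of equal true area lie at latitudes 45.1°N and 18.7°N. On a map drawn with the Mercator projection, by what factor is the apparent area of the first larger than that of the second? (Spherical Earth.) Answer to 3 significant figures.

1.80

Mercator areal scale is sec²φ.
At 45.1°: sec²(45.1°) = 1/0.7059² = 2.007.
At 18.7°: sec²(18.7°) = 1/0.9472² = 1.115.
Ratio = 2.007/1.115 = cos²(18.7°)/cos²(45.1°) ≈ 1.80.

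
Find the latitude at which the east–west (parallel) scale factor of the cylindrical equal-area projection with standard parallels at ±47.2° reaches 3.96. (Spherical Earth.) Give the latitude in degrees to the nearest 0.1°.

Cylindrical equal-area (φ₀ = 47.2°): h = cos φ / cos 47.2° along meridians, k = cos 47.2° / cos φ along parallels; h·k = 1.
k = cos φ₀ / cos φ = 3.96  ⇒  cos φ = cos 47.2° / 3.96 = 0.1716.
φ = arccos(0.1716) ≈ 80.1°.

80.1°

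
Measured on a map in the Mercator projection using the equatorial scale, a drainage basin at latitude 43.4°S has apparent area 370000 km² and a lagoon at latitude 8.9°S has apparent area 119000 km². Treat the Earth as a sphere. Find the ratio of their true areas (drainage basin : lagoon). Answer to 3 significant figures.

Mercator's areal exaggeration is sec²φ; hence true area = (apparent area) · cos²φ.
True area of drainage basin: 370000 × cos²(43.4°) = 370000 × 0.5279 = 195300 km².
True area of lagoon: 119000 × cos²(8.9°) = 119000 × 0.9761 = 116200 km².
Ratio = 195300 / 116200 ≈ 1.68.

1.68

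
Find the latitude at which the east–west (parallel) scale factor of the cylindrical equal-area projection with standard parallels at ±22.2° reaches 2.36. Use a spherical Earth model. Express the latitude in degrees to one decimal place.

66.9°

Cylindrical equal-area (φ₀ = 22.2°): h = cos φ / cos 22.2° along meridians, k = cos 22.2° / cos φ along parallels; h·k = 1.
k = cos φ₀ / cos φ = 2.36  ⇒  cos φ = cos 22.2° / 2.36 = 0.3923.
φ = arccos(0.3923) ≈ 66.9°.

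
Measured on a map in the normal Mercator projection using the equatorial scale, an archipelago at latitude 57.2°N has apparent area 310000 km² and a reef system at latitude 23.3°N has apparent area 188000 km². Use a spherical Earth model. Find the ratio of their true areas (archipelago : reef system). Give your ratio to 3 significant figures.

Mercator's areal exaggeration is sec²φ; hence true area = (apparent area) · cos²φ.
True area of archipelago: 310000 × cos²(57.2°) = 310000 × 0.2934 = 90970 km².
True area of reef system: 188000 × cos²(23.3°) = 188000 × 0.8435 = 158600 km².
Ratio = 90970 / 158600 ≈ 0.574.

0.574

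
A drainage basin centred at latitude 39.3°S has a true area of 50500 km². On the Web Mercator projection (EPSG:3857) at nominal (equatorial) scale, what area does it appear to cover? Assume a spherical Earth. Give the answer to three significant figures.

84300 km²

The Mercator projection is conformal; its linear scale factor is the same in every direction and equals sec φ = 1/cos φ.
Areal scale = k² = sec²φ = 1/cos²(39.3°) = 1/0.7738² = 1.670.
Apparent area = 50500 × 1.670 ≈ 84300 km².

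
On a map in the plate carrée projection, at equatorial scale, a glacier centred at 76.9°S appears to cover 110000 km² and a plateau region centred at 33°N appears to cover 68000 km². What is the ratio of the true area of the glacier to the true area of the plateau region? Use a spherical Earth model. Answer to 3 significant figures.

Plate carrée has h = 1 and k = sec φ, giving areal scale sec φ; true area = (apparent area) · cos φ.
True area of glacier: 110000 × cos(76.9°) = 110000 × 0.2267 = 24930 km².
True area of plateau region: 68000 × cos(33°) = 68000 × 0.8387 = 57030 km².
Ratio = 24930 / 57030 ≈ 0.437.

0.437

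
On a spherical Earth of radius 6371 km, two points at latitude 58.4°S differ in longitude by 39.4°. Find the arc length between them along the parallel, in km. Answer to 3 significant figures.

Arc length along a parallel = R cos φ · Δλ (with Δλ in radians).
= 6371 × cos 58.4° × (39.4° × π/180) = 6371 × 0.5240 × 0.6877 ≈ 2300 km.

2300 km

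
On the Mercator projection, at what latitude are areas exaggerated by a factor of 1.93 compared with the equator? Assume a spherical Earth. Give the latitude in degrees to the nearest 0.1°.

44.0°

Mercator areal scale is sec²φ.
sec²φ = 1.93  ⇒  cos²φ = 0.5181  ⇒  cos φ = 0.7198.
φ = arccos(0.7198) ≈ 44.0°.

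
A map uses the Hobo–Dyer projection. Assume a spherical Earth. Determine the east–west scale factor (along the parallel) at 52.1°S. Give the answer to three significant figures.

Hobo–Dyer is a cylindrical equal-area projection with standard parallels at ±37.5°. For cylindrical equal-area with standard parallel φ₀, h = cos φ / cos φ₀ and k = cos φ₀ / cos φ, so h·k = 1.
k = cos 37.5° / cos 52.1° = 0.7934/0.6143 = 1.292.

1.29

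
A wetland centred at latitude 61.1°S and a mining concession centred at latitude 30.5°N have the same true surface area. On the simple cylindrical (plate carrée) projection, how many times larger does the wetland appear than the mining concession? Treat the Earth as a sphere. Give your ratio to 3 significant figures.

Plate carrée maps x = Rλ, y = Rφ. The meridian scale is h = 1 and the parallel scale is k = 1/cos φ = sec φ.
Areal scale at 61.1°: h·k = 1.000 × 2.069 = 2.069.
Areal scale at 30.5°: h·k = 1.000 × 1.161 = 1.161.
Ratio = 2.069/1.161 ≈ 1.78.

1.78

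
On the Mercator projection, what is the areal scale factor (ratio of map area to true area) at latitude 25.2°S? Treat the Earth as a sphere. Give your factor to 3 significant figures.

For Mercator, h = k = sec φ (a conformal cylindrical projection has a single point scale, 1/cos φ).
Areal scale = k² = sec²φ = 1/cos²(25.2°) = 1/0.9048² = 1.221.

1.22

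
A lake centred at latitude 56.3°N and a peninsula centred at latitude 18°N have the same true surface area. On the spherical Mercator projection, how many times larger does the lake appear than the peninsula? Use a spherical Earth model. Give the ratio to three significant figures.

On Mercator, area is exaggerated by sec²φ = 1/cos²φ.
At 56.3°: sec²(56.3°) = 1/0.5548² = 3.248.
At 18°: sec²(18°) = 1/0.9511² = 1.106.
Ratio = 3.248/1.106 = cos²(18°)/cos²(56.3°) ≈ 2.94.

2.94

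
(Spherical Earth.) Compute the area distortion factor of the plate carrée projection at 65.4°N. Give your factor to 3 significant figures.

2.40

For the equirectangular projection with φ₀ = 0 (plate carrée), h = 1 along meridians and k = sec φ along parallels.
Areal scale = h·k = 1 × sec φ; at 65.4°, h = 1.000, k = 2.402, so h·k = 2.402.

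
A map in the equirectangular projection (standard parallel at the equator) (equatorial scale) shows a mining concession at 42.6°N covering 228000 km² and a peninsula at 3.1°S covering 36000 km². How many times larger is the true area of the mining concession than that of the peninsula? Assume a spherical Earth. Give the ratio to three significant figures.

On the plate carrée, areal scale = h·k = 1 × sec φ, so true area = apparent × cos φ.
True area of mining concession: 228000 × cos(42.6°) = 228000 × 0.7361 = 167800 km².
True area of peninsula: 36000 × cos(3.1°) = 36000 × 0.9985 = 35950 km².
Ratio = 167800 / 35950 ≈ 4.67.

4.67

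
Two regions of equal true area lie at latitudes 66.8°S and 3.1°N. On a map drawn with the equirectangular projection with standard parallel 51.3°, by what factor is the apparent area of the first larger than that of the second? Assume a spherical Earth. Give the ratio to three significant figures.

In the equirectangular projection with standard parallel φ₀ = 51.3° (x = Rλ cos φ₀, y = Rφ), meridians are true-scale (h = 1) and the parallel scale is k = cos φ₀ / cos φ.
Areal scale at 66.8°: h·k = 1.000 × 1.587 = 1.587.
Areal scale at 3.1°: h·k = 1.000 × 0.6262 = 0.6262.
Ratio = 1.587/0.6262 ≈ 2.53.

2.53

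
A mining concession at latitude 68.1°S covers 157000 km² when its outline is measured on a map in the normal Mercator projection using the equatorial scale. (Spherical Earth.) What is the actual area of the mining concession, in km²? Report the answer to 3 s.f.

21800 km²

Mercator is conformal, so the point scale is isotropic: h = k = sec φ = 1/cos φ.
Areal scale = k² = sec²φ = 1/cos²(68.1°) = 1/0.3730² = 7.188.
True area = apparent / (areal scale) = 157000 / 7.188 ≈ 21800 km².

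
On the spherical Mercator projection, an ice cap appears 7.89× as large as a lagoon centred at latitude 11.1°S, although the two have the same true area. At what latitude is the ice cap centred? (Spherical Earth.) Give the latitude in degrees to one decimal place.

69.6°

For equal true areas on Mercator, apparent areas scale as sec²φ, so the ratio is cos²φ₂ / cos²φ₁.
cos²φ₂ / cos²φ₁ = 7.89  ⇒  cos φ₁ = cos 11.1° / √7.89 = 0.9813/2.809 = 0.3493.
φ₁ = arccos(0.3493) ≈ 69.6°.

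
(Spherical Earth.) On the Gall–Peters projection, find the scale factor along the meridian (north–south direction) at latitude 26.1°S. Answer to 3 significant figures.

1.27

Gall–Peters is a cylindrical equal-area projection with standard parallels at ±45°. For cylindrical equal-area with standard parallel φ₀, h = cos φ / cos φ₀ and k = cos φ₀ / cos φ, so h·k = 1.
h = cos 26.1° / cos 45° = 0.8980/0.7071 = 1.270.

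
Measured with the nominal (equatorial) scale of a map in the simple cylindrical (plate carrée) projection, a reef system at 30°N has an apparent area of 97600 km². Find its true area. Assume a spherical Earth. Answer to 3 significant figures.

Plate carrée maps x = Rλ, y = Rφ. The meridian scale is h = 1 and the parallel scale is k = 1/cos φ = sec φ.
Areal scale = h·k = 1 × sec φ; at 30°, h = 1.000, k = 1.155, so h·k = 1.155.
True area = apparent / (areal scale) = 97600 / 1.155 ≈ 84500 km².

84500 km²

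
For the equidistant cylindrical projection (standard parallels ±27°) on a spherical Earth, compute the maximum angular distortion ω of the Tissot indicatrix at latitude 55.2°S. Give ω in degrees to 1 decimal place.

25.3°

The equidistant cylindrical projection with φ₀ = 27° has h = 1 (meridians true) and k = cos φ₀ / cos φ along parallels.
At 55.2°: h = 1.000, k = 1.561; principal scales a = 1.561, b = 1.000.
sin(ω/2) = (a − b)/(a + b) = 0.5612/2.561 = 0.2191, so ω = 2 arcsin(0.2191) ≈ 25.3°.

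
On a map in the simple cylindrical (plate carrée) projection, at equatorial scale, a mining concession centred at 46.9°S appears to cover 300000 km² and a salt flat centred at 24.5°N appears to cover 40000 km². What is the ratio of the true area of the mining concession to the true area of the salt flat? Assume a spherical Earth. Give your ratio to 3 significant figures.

5.63

Plate carrée has h = 1 and k = sec φ, giving areal scale sec φ; true area = (apparent area) · cos φ.
True area of mining concession: 300000 × cos(46.9°) = 300000 × 0.6833 = 205000 km².
True area of salt flat: 40000 × cos(24.5°) = 40000 × 0.9100 = 36400 km².
Ratio = 205000 / 36400 ≈ 5.63.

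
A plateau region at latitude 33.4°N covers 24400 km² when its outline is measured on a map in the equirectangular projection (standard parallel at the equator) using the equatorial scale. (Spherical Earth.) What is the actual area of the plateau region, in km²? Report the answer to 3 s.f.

20400 km²

For the equirectangular projection with φ₀ = 0 (plate carrée), h = 1 along meridians and k = sec φ along parallels.
Areal scale = h·k = 1 × sec φ; at 33.4°, h = 1.000, k = 1.198, so h·k = 1.198.
True area = apparent / (areal scale) = 24400 / 1.198 ≈ 20400 km².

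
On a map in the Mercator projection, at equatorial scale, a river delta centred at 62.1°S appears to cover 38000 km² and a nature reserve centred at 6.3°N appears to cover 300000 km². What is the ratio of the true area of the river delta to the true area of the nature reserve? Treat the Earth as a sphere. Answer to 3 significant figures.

0.0281

Mercator's areal exaggeration is sec²φ; hence true area = (apparent area) · cos²φ.
True area of river delta: 38000 × cos²(62.1°) = 38000 × 0.2190 = 8320 km².
True area of nature reserve: 300000 × cos²(6.3°) = 300000 × 0.9880 = 296400 km².
Ratio = 8320 / 296400 ≈ 0.0281.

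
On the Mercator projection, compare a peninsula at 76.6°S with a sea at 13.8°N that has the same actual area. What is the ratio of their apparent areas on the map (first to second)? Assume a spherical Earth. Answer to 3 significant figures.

17.6

On Mercator, area is exaggerated by sec²φ = 1/cos²φ.
At 76.6°: sec²(76.6°) = 1/0.2317² = 18.62.
At 13.8°: sec²(13.8°) = 1/0.9711² = 1.060.
Ratio = 18.62/1.060 = cos²(13.8°)/cos²(76.6°) ≈ 17.6.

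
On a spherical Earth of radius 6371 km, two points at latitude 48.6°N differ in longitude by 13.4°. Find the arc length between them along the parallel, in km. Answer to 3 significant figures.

Arc length along a parallel = R cos φ · Δλ (with Δλ in radians).
= 6371 × cos 48.6° × (13.4° × π/180) = 6371 × 0.6613 × 0.2339 ≈ 985 km.

985 km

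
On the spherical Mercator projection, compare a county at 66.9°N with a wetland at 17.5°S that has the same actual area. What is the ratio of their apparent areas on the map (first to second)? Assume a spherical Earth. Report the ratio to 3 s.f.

5.91

On Mercator, area is exaggerated by sec²φ = 1/cos²φ.
At 66.9°: sec²(66.9°) = 1/0.3923² = 6.497.
At 17.5°: sec²(17.5°) = 1/0.9537² = 1.099.
Ratio = 6.497/1.099 = cos²(17.5°)/cos²(66.9°) ≈ 5.91.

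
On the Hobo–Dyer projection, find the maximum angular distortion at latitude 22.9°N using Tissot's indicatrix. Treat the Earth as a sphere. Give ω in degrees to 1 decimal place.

17.1°

The Hobo–Dyer projection is cylindrical equal-area with φ₀ = 37.5°. Cylindrical equal-area (φ₀ = 37.5°): h = cos φ / cos 37.5° along meridians, k = cos 37.5° / cos φ along parallels; h·k = 1.
At 22.9°: h = 1.161, k = 0.8612; principal scales a = 1.161, b = 0.8612.
sin(ω/2) = (a − b)/(a + b) = 0.2999/2.022 = 0.1483, so ω = 2 arcsin(0.1483) ≈ 17.1°.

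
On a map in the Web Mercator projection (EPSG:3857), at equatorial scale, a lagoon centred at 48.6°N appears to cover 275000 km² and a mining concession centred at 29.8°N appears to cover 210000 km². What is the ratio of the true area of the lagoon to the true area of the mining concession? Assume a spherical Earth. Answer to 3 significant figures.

0.761

On Mercator the areal scale is sec²φ, so true area = apparent × cos²φ.
True area of lagoon: 275000 × cos²(48.6°) = 275000 × 0.4373 = 120300 km².
True area of mining concession: 210000 × cos²(29.8°) = 210000 × 0.7530 = 158100 km².
Ratio = 120300 / 158100 ≈ 0.761.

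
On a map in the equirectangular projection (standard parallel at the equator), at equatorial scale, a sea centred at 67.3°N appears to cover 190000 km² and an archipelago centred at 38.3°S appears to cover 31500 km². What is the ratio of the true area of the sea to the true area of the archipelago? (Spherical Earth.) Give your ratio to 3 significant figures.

Plate carrée has h = 1 and k = sec φ, giving areal scale sec φ; true area = (apparent area) · cos φ.
True area of sea: 190000 × cos(67.3°) = 190000 × 0.3859 = 73320 km².
True area of archipelago: 31500 × cos(38.3°) = 31500 × 0.7848 = 24720 km².
Ratio = 73320 / 24720 ≈ 2.97.

2.97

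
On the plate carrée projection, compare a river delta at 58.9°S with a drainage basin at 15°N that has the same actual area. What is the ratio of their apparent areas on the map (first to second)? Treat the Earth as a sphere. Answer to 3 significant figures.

For the equirectangular projection with φ₀ = 0 (plate carrée), h = 1 along meridians and k = sec φ along parallels.
Areal scale at 58.9°: h·k = 1.000 × 1.936 = 1.936.
Areal scale at 15°: h·k = 1.000 × 1.035 = 1.035.
Ratio = 1.936/1.035 ≈ 1.87.

1.87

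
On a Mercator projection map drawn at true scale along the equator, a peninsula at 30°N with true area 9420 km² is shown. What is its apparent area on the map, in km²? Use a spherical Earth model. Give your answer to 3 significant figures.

12600 km²

For Mercator, h = k = sec φ (a conformal cylindrical projection has a single point scale, 1/cos φ).
Areal scale = k² = sec²φ = 1/cos²(30°) = 1/0.8660² = 1.333.
Apparent area = 9420 × 1.333 ≈ 12600 km².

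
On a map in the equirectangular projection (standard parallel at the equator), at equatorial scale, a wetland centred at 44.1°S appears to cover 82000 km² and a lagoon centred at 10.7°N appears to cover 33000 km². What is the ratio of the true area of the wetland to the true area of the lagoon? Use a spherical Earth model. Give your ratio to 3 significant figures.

Plate carrée has h = 1 and k = sec φ, giving areal scale sec φ; true area = (apparent area) · cos φ.
True area of wetland: 82000 × cos(44.1°) = 82000 × 0.7181 = 58890 km².
True area of lagoon: 33000 × cos(10.7°) = 33000 × 0.9826 = 32430 km².
Ratio = 58890 / 32430 ≈ 1.82.

1.82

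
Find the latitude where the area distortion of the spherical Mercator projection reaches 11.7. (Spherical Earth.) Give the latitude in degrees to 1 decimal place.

73.0°

Mercator areal scale is sec²φ.
sec²φ = 11.7  ⇒  cos²φ = 0.08547  ⇒  cos φ = 0.2924.
φ = arccos(0.2924) ≈ 73.0°.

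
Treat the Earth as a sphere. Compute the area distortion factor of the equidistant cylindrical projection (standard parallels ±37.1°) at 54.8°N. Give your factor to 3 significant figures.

1.38

The equidistant cylindrical projection with φ₀ = 37.1° has h = 1 (meridians true) and k = cos φ₀ / cos φ along parallels.
Areal scale = h·k = 1 × cos φ₀ / cos φ; at 54.8°, h = 1.000, k = 1.384, so h·k = 1.384.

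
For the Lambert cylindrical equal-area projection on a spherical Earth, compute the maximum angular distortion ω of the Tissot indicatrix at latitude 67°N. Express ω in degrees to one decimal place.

94.6°

The Lambert cylindrical equal-area projection is the cylindrical equal-area projection with its standard parallel at the equator (φ₀ = 0). Cylindrical equal-area (φ₀ = 0°): h = cos φ / cos 0° along meridians, k = cos 0° / cos φ along parallels; h·k = 1.
At 67°: h = 0.3907, k = 2.559; principal scales a = 2.559, b = 0.3907.
sin(ω/2) = (a − b)/(a + b) = 2.169/2.950 = 0.7351, so ω = 2 arcsin(0.7351) ≈ 94.6°.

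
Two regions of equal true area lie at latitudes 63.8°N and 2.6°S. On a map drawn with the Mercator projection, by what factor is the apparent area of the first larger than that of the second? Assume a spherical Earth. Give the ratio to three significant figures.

5.12

On Mercator, area is exaggerated by sec²φ = 1/cos²φ.
At 63.8°: sec²(63.8°) = 1/0.4415² = 5.130.
At 2.6°: sec²(2.6°) = 1/0.9990² = 1.002.
Ratio = 5.130/1.002 = cos²(2.6°)/cos²(63.8°) ≈ 5.12.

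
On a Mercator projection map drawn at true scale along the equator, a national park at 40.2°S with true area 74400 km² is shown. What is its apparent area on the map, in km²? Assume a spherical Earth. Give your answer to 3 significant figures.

For Mercator, h = k = sec φ (a conformal cylindrical projection has a single point scale, 1/cos φ).
Areal scale = k² = sec²φ = 1/cos²(40.2°) = 1/0.7638² = 1.714.
Apparent area = 74400 × 1.714 ≈ 128000 km².

128000 km²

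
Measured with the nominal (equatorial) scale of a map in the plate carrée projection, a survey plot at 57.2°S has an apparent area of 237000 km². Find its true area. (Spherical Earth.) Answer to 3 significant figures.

128000 km²

For the equirectangular projection with φ₀ = 0 (plate carrée), h = 1 along meridians and k = sec φ along parallels.
Areal scale = h·k = 1 × sec φ; at 57.2°, h = 1.000, k = 1.846, so h·k = 1.846.
True area = apparent / (areal scale) = 237000 / 1.846 ≈ 128000 km².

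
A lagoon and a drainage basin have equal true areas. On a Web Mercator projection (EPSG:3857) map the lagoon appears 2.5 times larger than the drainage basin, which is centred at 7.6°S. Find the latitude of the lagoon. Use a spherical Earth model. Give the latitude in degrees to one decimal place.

51.2°

For equal true areas on Mercator, apparent areas scale as sec²φ, so the ratio is cos²φ₂ / cos²φ₁.
cos²φ₂ / cos²φ₁ = 2.5  ⇒  cos φ₁ = cos 7.6° / √2.5 = 0.9912/1.581 = 0.6269.
φ₁ = arccos(0.6269) ≈ 51.2°.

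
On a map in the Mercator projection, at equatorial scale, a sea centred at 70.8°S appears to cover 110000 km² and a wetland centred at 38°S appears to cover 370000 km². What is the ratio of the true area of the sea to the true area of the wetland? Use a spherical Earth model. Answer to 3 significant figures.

Mercator's areal exaggeration is sec²φ; hence true area = (apparent area) · cos²φ.
True area of sea: 110000 × cos²(70.8°) = 110000 × 0.1082 = 11900 km².
True area of wetland: 370000 × cos²(38°) = 370000 × 0.6210 = 229800 km².
Ratio = 11900 / 229800 ≈ 0.0518.

0.0518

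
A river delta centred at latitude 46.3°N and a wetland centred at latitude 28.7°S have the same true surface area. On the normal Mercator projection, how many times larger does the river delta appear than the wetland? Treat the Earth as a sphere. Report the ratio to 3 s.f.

1.61

Mercator areal scale is sec²φ.
At 46.3°: sec²(46.3°) = 1/0.6909² = 2.095.
At 28.7°: sec²(28.7°) = 1/0.8771² = 1.300.
Ratio = 2.095/1.300 = cos²(28.7°)/cos²(46.3°) ≈ 1.61.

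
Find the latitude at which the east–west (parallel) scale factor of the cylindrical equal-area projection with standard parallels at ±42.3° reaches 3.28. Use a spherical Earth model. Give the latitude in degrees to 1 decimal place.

For cylindrical equal-area with standard parallel φ₀, h = cos φ / cos φ₀ and k = cos φ₀ / cos φ, so h·k = 1.
k = cos φ₀ / cos φ = 3.28  ⇒  cos φ = cos 42.3° / 3.28 = 0.2255.
φ = arccos(0.2255) ≈ 77.0°.

77.0°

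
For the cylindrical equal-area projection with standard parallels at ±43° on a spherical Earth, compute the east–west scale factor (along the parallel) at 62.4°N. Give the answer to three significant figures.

A cylindrical equal-area projection with standard parallel φ₀ has meridian scale h = cos φ / cos φ₀ and parallel scale k = cos φ₀ / cos φ (so areas are preserved, h·k = 1).
k = cos 43° / cos 62.4° = 0.7314/0.4633 = 1.579.

1.58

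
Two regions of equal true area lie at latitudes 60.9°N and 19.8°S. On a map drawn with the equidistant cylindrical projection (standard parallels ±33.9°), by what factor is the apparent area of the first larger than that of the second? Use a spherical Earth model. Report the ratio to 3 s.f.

1.93

In the equirectangular projection with standard parallel φ₀ = 33.9° (x = Rλ cos φ₀, y = Rφ), meridians are true-scale (h = 1) and the parallel scale is k = cos φ₀ / cos φ.
Areal scale at 60.9°: h·k = 1.000 × 1.707 = 1.707.
Areal scale at 19.8°: h·k = 1.000 × 0.8822 = 0.8822.
Ratio = 1.707/0.8822 ≈ 1.93.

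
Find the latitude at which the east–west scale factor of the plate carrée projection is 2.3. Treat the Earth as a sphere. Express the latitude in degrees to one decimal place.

64.2°

Plate carrée: h = 1, k = sec φ along parallels.
sec φ = 2.3  ⇒  cos φ = 0.4348  ⇒  φ ≈ 64.2°.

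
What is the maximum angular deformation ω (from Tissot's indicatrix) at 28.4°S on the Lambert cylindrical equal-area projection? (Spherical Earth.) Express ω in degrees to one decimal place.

14.7°

The Lambert cylindrical equal-area projection is the cylindrical equal-area projection with its standard parallel at the equator (φ₀ = 0). Cylindrical equal-area (φ₀ = 0°): h = cos φ / cos 0° along meridians, k = cos 0° / cos φ along parallels; h·k = 1.
At 28.4°: h = 0.8796, k = 1.137; principal scales a = 1.137, b = 0.8796.
sin(ω/2) = (a − b)/(a + b) = 0.2572/2.016 = 0.1275, so ω = 2 arcsin(0.1275) ≈ 14.7°.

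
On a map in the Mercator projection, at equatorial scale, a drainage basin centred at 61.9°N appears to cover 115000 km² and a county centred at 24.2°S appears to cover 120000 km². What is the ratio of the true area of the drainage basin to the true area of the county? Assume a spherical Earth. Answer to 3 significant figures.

0.256

Since Mercator area scale is 1/cos²φ, the true area equals the apparent area multiplied by cos²φ.
True area of drainage basin: 115000 × cos²(61.9°) = 115000 × 0.2219 = 25510 km².
True area of county: 120000 × cos²(24.2°) = 120000 × 0.8320 = 99840 km².
Ratio = 25510 / 99840 ≈ 0.256.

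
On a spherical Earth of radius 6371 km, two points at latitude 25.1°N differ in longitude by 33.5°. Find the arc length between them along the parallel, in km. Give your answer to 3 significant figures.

Arc length along a parallel = R cos φ · Δλ (with Δλ in radians).
= 6371 × cos 25.1° × (33.5° × π/180) = 6371 × 0.9056 × 0.5847 ≈ 3370 km.

3370 km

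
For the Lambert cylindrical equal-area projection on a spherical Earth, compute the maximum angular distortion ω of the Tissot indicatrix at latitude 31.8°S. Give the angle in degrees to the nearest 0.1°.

18.6°

The Lambert cylindrical equal-area projection is the cylindrical equal-area projection with its standard parallel at the equator (φ₀ = 0). For cylindrical equal-area with standard parallel φ₀, h = cos φ / cos φ₀ and k = cos φ₀ / cos φ, so h·k = 1.
At 31.8°: h = 0.8499, k = 1.177; principal scales a = 1.177, b = 0.8499.
sin(ω/2) = (a − b)/(a + b) = 0.3267/2.027 = 0.1612, so ω = 2 arcsin(0.1612) ≈ 18.6°.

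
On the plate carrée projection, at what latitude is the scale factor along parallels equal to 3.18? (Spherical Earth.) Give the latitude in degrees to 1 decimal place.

Plate carrée: h = 1, k = sec φ along parallels.
sec φ = 3.18  ⇒  cos φ = 0.3145  ⇒  φ ≈ 71.7°.

71.7°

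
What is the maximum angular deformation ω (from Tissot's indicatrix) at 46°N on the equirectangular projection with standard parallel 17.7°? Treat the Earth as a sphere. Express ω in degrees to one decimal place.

With standard parallel φ₀ = 17.7°, the equirectangular projection gives x = Rλ cos φ₀, y = Rφ, so h = 1 and k = cos 17.7° / cos φ.
At 46°: h = 1.000, k = 1.371; principal scales a = 1.371, b = 1.000.
sin(ω/2) = (a − b)/(a + b) = 0.3714/2.371 = 0.1566, so ω = 2 arcsin(0.1566) ≈ 18.0°.

18.0°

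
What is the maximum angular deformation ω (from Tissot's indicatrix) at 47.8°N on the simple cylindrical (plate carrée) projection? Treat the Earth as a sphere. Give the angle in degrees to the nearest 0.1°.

Plate carrée maps x = Rλ, y = Rφ. The meridian scale is h = 1 and the parallel scale is k = 1/cos φ = sec φ.
At 47.8°: h = 1.000, k = 1.489; principal scales a = 1.489, b = 1.000.
sin(ω/2) = (a − b)/(a + b) = 0.4887/2.489 = 0.1964, so ω = 2 arcsin(0.1964) ≈ 22.6°.

22.6°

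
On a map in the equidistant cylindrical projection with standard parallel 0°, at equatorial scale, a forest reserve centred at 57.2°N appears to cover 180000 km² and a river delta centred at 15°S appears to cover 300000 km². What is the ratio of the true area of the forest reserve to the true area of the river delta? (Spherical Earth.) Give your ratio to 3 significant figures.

0.336

On the plate carrée, areal scale = h·k = 1 × sec φ, so true area = apparent × cos φ.
True area of forest reserve: 180000 × cos(57.2°) = 180000 × 0.5417 = 97510 km².
True area of river delta: 300000 × cos(15°) = 300000 × 0.9659 = 289800 km².
Ratio = 97510 / 289800 ≈ 0.336.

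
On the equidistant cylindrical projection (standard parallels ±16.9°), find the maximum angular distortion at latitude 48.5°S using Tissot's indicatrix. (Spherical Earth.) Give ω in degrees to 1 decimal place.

20.9°

With standard parallel φ₀ = 16.9°, the equirectangular projection gives x = Rλ cos φ₀, y = Rφ, so h = 1 and k = cos 16.9° / cos φ.
At 48.5°: h = 1.000, k = 1.444; principal scales a = 1.444, b = 1.000.
sin(ω/2) = (a − b)/(a + b) = 0.4440/2.444 = 0.1817, so ω = 2 arcsin(0.1817) ≈ 20.9°.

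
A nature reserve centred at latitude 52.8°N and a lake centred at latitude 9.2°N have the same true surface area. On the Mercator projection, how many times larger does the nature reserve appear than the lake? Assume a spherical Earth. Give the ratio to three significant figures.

On Mercator, area is exaggerated by sec²φ = 1/cos²φ.
At 52.8°: sec²(52.8°) = 1/0.6046² = 2.736.
At 9.2°: sec²(9.2°) = 1/0.9871² = 1.026.
Ratio = 2.736/1.026 = cos²(9.2°)/cos²(52.8°) ≈ 2.67.

2.67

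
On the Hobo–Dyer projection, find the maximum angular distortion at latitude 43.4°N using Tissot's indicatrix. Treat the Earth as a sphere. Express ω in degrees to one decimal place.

10.1°

The Hobo–Dyer projection is cylindrical equal-area with φ₀ = 37.5°. A cylindrical equal-area projection with standard parallel φ₀ has meridian scale h = cos φ / cos φ₀ and parallel scale k = cos φ₀ / cos φ (so areas are preserved, h·k = 1).
At 43.4°: h = 0.9158, k = 1.092; principal scales a = 1.092, b = 0.9158.
sin(ω/2) = (a − b)/(a + b) = 0.1761/2.008 = 0.08770, so ω = 2 arcsin(0.08770) ≈ 10.1°.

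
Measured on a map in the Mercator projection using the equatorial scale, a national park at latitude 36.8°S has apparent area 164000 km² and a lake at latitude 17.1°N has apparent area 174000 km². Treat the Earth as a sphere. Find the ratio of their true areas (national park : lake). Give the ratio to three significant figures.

Since Mercator area scale is 1/cos²φ, the true area equals the apparent area multiplied by cos²φ.
True area of national park: 164000 × cos²(36.8°) = 164000 × 0.6412 = 105200 km².
True area of lake: 174000 × cos²(17.1°) = 174000 × 0.9135 = 159000 km².
Ratio = 105200 / 159000 ≈ 0.662.

0.662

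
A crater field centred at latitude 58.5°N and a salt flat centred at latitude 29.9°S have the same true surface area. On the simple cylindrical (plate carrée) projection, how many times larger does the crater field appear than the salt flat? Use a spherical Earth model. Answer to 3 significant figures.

1.66

For the equirectangular projection with φ₀ = 0 (plate carrée), h = 1 along meridians and k = sec φ along parallels.
Areal scale at 58.5°: h·k = 1.000 × 1.914 = 1.914.
Areal scale at 29.9°: h·k = 1.000 × 1.154 = 1.154.
Ratio = 1.914/1.154 ≈ 1.66.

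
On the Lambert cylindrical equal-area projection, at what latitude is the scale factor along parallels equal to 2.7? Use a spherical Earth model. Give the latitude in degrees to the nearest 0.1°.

68.3°

The Lambert cylindrical equal-area projection is the cylindrical equal-area projection with its standard parallel at the equator (φ₀ = 0). For cylindrical equal-area with standard parallel φ₀, h = cos φ / cos φ₀ and k = cos φ₀ / cos φ, so h·k = 1.
k = cos φ₀ / cos φ = 2.7  ⇒  cos φ = cos 0° / 2.7 = 0.3704.
φ = arccos(0.3704) ≈ 68.3°.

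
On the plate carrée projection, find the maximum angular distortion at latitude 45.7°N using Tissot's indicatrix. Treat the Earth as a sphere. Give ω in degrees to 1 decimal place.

20.5°

Plate carrée maps x = Rλ, y = Rφ. The meridian scale is h = 1 and the parallel scale is k = 1/cos φ = sec φ.
At 45.7°: h = 1.000, k = 1.432; principal scales a = 1.432, b = 1.000.
sin(ω/2) = (a − b)/(a + b) = 0.4318/2.432 = 0.1776, so ω = 2 arcsin(0.1776) ≈ 20.5°.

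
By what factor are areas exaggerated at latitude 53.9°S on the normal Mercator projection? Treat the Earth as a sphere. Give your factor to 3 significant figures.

For Mercator, h = k = sec φ (a conformal cylindrical projection has a single point scale, 1/cos φ).
Areal scale = k² = sec²φ = 1/cos²(53.9°) = 1/0.5892² = 2.881.

2.88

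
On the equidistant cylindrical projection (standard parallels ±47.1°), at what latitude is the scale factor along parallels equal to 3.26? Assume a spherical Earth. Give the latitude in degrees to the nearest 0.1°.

The equidistant cylindrical projection with φ₀ = 47.1° has h = 1 (meridians true) and k = cos φ₀ / cos φ along parallels.
k = cos φ₀ / cos φ = 3.26  ⇒  cos φ = cos 47.1° / 3.26 = 0.2088.
φ = arccos(0.2088) ≈ 77.9°.

77.9°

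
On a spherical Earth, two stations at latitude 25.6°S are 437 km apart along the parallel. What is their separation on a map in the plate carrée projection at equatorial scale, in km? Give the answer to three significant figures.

For the equirectangular projection with φ₀ = 0 (plate carrée), h = 1 along meridians and k = sec φ along parallels.
Along the parallel, k = sec 25.6° = 1/0.9018 = 1.109.
Map distance = 437 × 1.109 ≈ 485 km.

485 km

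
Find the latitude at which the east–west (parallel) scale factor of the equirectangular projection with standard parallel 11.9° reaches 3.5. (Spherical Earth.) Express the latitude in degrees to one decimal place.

73.8°

With standard parallel φ₀ = 11.9°, the equirectangular projection gives x = Rλ cos φ₀, y = Rφ, so h = 1 and k = cos 11.9° / cos φ.
k = cos φ₀ / cos φ = 3.5  ⇒  cos φ = cos 11.9° / 3.5 = 0.2796.
φ = arccos(0.2796) ≈ 73.8°.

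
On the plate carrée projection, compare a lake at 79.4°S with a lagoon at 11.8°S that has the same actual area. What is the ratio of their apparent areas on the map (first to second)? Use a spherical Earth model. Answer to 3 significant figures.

5.32

Plate carrée maps x = Rλ, y = Rφ. The meridian scale is h = 1 and the parallel scale is k = 1/cos φ = sec φ.
Areal scale at 79.4°: h·k = 1.000 × 5.436 = 5.436.
Areal scale at 11.8°: h·k = 1.000 × 1.022 = 1.022.
Ratio = 5.436/1.022 ≈ 5.32.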